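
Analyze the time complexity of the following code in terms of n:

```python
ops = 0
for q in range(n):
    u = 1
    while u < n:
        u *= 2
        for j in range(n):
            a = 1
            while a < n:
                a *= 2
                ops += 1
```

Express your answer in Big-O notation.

Each loop level contributes: n × log n × n × log n. Multiplying the contributions gives O(n^2 log² n).

Answer: O(n^2 log² n)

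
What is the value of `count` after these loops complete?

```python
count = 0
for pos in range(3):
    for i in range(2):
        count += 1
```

3 * 2 = 6
`count` takes the values: 0 → 1 → 2 → 3 → 4 → 5 → 6

Answer: 6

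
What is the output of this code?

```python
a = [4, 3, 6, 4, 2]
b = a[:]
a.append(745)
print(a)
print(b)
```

Key concept: slice [:] creates copy.
Step by step:
`a = [4, 3, 6, 4, 2]` → a = [4, 3, 6, 4, 2]
`b = a[:]` → b = [4, 3, 6, 4, 2]
`a.append(745)` → a = [4, 3, 6, 4, 2, 745]
`print(a)` → prints [4, 3, 6, 4, 2, 745]
`print(b)` → prints [4, 3, 6, 4, 2]

Answer:
[4, 3, 6, 4, 2, 745]
[4, 3, 6, 4, 2]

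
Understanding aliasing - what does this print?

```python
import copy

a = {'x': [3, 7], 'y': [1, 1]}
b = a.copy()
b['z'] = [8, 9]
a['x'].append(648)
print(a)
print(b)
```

Key concept: shallow copy of dict with mutable values.
Step by step:
`a = {'x': [3, 7], 'y': [1, 1]}` → a = {'x': [3, 7], 'y': [1, 1]}
`b = a.copy()` → b = {'x': [3, 7], 'y': [1, 1]}
`b['z'] = [8, 9]` → b = {'x': [3, 7], 'y': [1, 1], 'z': [8, 9]}
`a['x'].append(648)` → a = {'x': [3, 7, 648], 'y': [1, 1]}; b = {'x': [3, 7, 648], 'y': [1, 1], 'z': [8, 9]}
`print(a)` → prints {'x': [3, 7, 648], 'y': [1, 1]}
`print(b)` → prints {'x': [3, 7, 648], 'y': [1, 1], 'z': [8, 9]}

Answer:
{'x': [3, 7, 648], 'y': [1, 1]}
{'x': [3, 7, 648], 'y': [1, 1], 'z': [8, 9]}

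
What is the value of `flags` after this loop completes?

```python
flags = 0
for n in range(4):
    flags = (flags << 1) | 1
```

Build 4 consecutive 1-bits: 0b1111
`flags` takes the values: 0 → 1 → 3 → 7 → 15

Answer: 15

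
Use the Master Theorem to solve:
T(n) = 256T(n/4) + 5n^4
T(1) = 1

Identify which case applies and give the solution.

a=256, b=4, f(n)=5n^4. log_4(256) = 4. Since c=4 = 4, Case 2 applies: T(n) = Θ(n^log_b(a) · log n) = O(n^4 log n).

Answer: O(n^4 log n) - Case 2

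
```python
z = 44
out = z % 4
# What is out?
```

Trace:
`z = 44` → z = 44
`out = z % 4` → out = 0
So out = 0

Answer: 0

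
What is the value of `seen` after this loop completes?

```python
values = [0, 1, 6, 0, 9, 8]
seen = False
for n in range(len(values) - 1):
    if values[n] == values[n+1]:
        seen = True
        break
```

Check consecutive duplicates in [0, 1, 6, 0, 9, 8]
`seen` takes the values: False

Answer: False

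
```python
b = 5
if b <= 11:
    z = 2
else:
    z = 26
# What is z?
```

Trace:
`b = 5` → b = 5
`if b <= 11: ...` → b <= 11 is True → z = 2
So z = 2

Answer: 2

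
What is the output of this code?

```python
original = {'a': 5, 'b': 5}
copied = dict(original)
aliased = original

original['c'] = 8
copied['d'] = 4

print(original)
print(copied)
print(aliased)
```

Key concept: dict() creates copy, assignment creates alias.
Step by step:
`original = {'a': 5, 'b': 5}` → original = {'a': 5, 'b': 5}
`copied = dict(original)` → copied = {'a': 5, 'b': 5}
`aliased = original` → aliased = {'a': 5, 'b': 5} (same object as original)
`original['c'] = 8` → original = {'a': 5, 'b': 5, 'c': 8} (same object as aliased); aliased = {'a': 5, 'b': 5, 'c': 8} (same object as original)
`copied['d'] = 4` → copied = {'a': 5, 'b': 5, 'd': 4}
`print(original)` → prints {'a': 5, 'b': 5, 'c': 8}
`print(copied)` → prints {'a': 5, 'b': 5, 'd': 4}
`print(aliased)` → prints {'a': 5, 'b': 5, 'c': 8}

Answer:
{'a': 5, 'b': 5, 'c': 8}
{'a': 5, 'b': 5, 'd': 4}
{'a': 5, 'b': 5, 'c': 8}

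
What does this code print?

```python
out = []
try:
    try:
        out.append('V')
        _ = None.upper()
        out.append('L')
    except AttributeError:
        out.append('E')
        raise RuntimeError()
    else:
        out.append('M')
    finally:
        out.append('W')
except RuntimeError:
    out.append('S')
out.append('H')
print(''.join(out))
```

Execution trace: 'V' (inner try body) → 'E' (inner except AttributeError) → 'W' (inner finally) → 'S' (outer except RuntimeError) → 'H' (after the try/except). Output: VEWSH

Answer: VEWSH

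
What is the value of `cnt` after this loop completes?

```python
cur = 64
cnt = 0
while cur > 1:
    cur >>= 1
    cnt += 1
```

Count right shifts until 1
`cnt` takes the values: 0 → 1 → 2 → 3 → 4 → 5 → 6

Answer: 6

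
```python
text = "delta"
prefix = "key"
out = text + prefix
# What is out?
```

Trace:
`text = "delta"` → text = 'delta'
`prefix = "key"` → prefix = 'key'
`out = text + prefix` → out = 'deltakey'
So out = 'deltakey'

Answer: 'deltakey'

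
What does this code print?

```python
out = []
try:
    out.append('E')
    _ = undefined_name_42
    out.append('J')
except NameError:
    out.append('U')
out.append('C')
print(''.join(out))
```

Execution trace: 'E' (try body) → 'U' (except NameError) → 'C' (after the try/except). Output: EUC

Answer: EUC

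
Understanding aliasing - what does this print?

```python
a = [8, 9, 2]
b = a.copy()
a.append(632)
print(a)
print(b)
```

Key concept: list.copy() creates independent copy.
Step by step:
`a = [8, 9, 2]` → a = [8, 9, 2]
`b = a.copy()` → b = [8, 9, 2]
`a.append(632)` → a = [8, 9, 2, 632]
`print(a)` → prints [8, 9, 2, 632]
`print(b)` → prints [8, 9, 2]

Answer:
[8, 9, 2, 632]
[8, 9, 2]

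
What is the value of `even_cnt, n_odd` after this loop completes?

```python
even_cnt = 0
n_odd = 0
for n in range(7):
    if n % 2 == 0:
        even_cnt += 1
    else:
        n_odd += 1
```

Count evens and odds in range(7)
`even_cnt, n_odd` takes the values: (0, 0) → (1, 0) → (1, 1) → (2, 1) → (2, 2) → (3, 2) → (3, 3) → (4, 3)

Answer: 4, 3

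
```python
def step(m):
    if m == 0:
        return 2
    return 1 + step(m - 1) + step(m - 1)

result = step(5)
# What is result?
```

step(m) = 1 + 2·step(m-1), step(0)=2. Closed form: (2+1)·2^5 - 1 = 95.

Answer: 95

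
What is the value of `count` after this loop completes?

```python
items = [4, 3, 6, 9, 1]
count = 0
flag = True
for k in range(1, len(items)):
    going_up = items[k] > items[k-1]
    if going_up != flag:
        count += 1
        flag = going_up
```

Count direction changes in [4, 3, 6, 9, 1]
`count` takes the values: 0 → 1 → 2 → 3

Answer: 3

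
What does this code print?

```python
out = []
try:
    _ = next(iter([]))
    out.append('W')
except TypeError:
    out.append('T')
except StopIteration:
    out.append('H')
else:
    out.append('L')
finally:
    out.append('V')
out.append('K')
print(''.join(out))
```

Execution trace: 'H' (except StopIteration) → 'V' (finally) → 'K' (after the try/except). Output: HVK

Answer: HVK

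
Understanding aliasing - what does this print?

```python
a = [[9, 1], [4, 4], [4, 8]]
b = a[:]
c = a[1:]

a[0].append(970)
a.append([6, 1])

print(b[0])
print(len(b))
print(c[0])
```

Key concept: slice with nested mutation.
Step by step:
`a = [[9, 1], [4, 4], [4, 8]]` → a = [[9, 1], [4, 4], [4, 8]]
`b = a[:]` → b = [[9, 1], [4, 4], [4, 8]]
`c = a[1:]` → c = [[4, 4], [4, 8]]
`a[0].append(970)` → a = [[9, 1, 970], [4, 4], [4, 8]]; b = [[9, 1, 970], [4, 4], [4, 8]]
`a.append([6, 1])` → a = [[9, 1, 970], [4, 4], [4, 8], [6, 1]]
`print(b[0])` → prints [9, 1, 970]
`print(len(b))` → prints 3
`print(c[0])` → prints [4, 4]

Answer:
[9, 1, 970]
3
[4, 4]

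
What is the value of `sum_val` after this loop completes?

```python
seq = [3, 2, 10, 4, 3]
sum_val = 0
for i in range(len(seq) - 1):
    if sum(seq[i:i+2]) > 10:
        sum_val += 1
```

Count windows with sum > 10
`sum_val` takes the values: 0 → 1 → 2

Answer: 2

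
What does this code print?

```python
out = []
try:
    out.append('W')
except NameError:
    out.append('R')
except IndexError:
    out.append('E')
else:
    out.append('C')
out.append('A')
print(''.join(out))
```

Execution trace: 'W' (try body, no exception) → 'C' (else) → 'A' (after the try/except). Output: WCA

Answer: WCA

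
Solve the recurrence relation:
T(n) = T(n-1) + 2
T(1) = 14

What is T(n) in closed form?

Unrolling: T(n) = T(1) + 2·(n-1) = 14 + 2(n-1) = 2n + 12.

Answer: T(n) = 2n + 12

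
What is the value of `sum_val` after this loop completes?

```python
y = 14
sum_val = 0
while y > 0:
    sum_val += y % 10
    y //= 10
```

Sum digits of 14
`sum_val` takes the values: 0 → 4 → 5

Answer: 5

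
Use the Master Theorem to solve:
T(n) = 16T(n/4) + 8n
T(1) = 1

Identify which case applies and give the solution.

a=16, b=4, f(n)=8n. log_4(16) = 2. Since c=1 < 2, Case 1 applies: T(n) = Θ(n^log_b(a)) = O(n^2).

Answer: O(n^2) - Case 1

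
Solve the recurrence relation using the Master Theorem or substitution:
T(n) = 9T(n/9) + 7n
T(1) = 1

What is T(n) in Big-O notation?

By Master Theorem: a=9, b=9, f(n)=7n. Since log_9(9) = 1 and f(n) = Θ(n^1), Case 2 applies. T(n) = O(n log n).

Answer: O(n log n)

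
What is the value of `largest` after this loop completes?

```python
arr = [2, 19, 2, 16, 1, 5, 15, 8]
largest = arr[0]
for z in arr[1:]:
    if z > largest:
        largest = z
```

Maximum of [2, 19, 2, 16, 1, 5, 15, 8]
`largest` takes the values: 2 → 19

Answer: 19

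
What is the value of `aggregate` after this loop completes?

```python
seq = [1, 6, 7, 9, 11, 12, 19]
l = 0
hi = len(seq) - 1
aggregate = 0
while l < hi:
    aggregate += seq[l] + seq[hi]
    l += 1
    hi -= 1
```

Sum of pairs from ends
`aggregate` takes the values: 0 → 20 → 38 → 56

Answer: 56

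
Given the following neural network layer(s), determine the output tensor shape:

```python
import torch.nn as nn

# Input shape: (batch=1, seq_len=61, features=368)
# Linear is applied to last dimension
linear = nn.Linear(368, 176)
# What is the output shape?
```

Input: (1, 61, 368) -> Output: (1, 61, 176)

Answer: (1, 61, 176)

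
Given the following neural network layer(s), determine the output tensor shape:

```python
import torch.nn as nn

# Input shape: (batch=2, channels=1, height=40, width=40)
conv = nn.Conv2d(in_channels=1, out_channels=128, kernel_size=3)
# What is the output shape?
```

Input: (2, 1, 40, 40) -> Output: (2, 128, 38, 38)

Answer: (2, 128, 38, 38)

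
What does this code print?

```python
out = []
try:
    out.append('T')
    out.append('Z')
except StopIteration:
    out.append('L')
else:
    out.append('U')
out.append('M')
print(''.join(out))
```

Execution trace: 'T' (try body) → 'Z' (try body, no exception) → 'U' (else) → 'M' (after the try/except). Output: TZUM

Answer: TZUM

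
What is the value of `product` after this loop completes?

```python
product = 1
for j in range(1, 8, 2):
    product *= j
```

Product of 1, 3, 5, ... up to 7
`product` takes the values: 1 → 3 → 15 → 105

Answer: 105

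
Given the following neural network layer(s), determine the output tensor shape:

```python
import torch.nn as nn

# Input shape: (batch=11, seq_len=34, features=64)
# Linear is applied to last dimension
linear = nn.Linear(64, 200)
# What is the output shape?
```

Input: (11, 34, 64) -> Output: (11, 34, 200)

Answer: (11, 34, 200)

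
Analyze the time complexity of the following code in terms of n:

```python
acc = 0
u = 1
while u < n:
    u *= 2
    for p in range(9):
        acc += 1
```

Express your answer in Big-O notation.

Each loop level contributes: log n × 1. Multiplying the contributions gives O(log n).

Answer: O(log n)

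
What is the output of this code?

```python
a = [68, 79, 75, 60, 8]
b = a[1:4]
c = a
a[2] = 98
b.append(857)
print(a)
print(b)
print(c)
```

Key concept: slice vs alias.
Step by step:
`a = [68, 79, 75, 60, 8]` → a = [68, 79, 75, 60, 8]
`b = a[1:4]` → b = [79, 75, 60]
`c = a` → c = [68, 79, 75, 60, 8] (same object as a)
`a[2] = 98` → a = [68, 79, 98, 60, 8] (same object as c); c = [68, 79, 98, 60, 8] (same object as a)
`b.append(857)` → b = [79, 75, 60, 857]
`print(a)` → prints [68, 79, 98, 60, 8]
`print(b)` → prints [79, 75, 60, 857]
`print(c)` → prints [68, 79, 98, 60, 8]

Answer:
[68, 79, 98, 60, 8]
[79, 75, 60, 857]
[68, 79, 98, 60, 8]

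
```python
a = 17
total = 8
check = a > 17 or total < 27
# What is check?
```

Trace:
`a = 17` → a = 17
`total = 8` → total = 8
`check = a > 17 or total < 27` → check = True
So check = True

Answer: True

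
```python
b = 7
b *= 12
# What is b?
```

Trace:
`b = 7` → b = 7
`b *= 12` → b = 84
So b = 84

Answer: 84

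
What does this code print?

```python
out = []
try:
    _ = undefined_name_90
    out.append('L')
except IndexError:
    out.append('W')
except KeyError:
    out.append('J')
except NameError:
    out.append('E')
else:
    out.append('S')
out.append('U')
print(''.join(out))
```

Execution trace: 'E' (except NameError) → 'U' (after the try/except). Output: EU

Answer: EU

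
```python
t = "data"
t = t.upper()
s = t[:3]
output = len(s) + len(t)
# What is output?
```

Trace:
`t = "data"` → t = 'data'
`t = t.upper()` → t = 'DATA'
`s = t[:3]` → s = 'DAT'
`output = len(s) + len(t)` → output = 7
So output = 7

Answer: 7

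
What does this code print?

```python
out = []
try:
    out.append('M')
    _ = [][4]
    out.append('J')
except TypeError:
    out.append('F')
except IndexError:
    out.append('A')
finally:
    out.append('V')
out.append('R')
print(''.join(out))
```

Execution trace: 'M' (try body) → 'A' (except IndexError) → 'V' (finally) → 'R' (after the try/except). Output: MAVR

Answer: MAVR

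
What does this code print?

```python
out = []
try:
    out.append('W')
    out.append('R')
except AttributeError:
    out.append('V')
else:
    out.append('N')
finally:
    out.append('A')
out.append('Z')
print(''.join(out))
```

Execution trace: 'W' (try body) → 'R' (try body, no exception) → 'N' (else) → 'A' (finally) → 'Z' (after the try/except). Output: WRNAZ

Answer: WRNAZ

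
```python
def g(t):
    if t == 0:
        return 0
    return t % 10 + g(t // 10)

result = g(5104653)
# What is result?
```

Sum of digits of 5104653: 3 + 5 + 6 + 4 + 0 + 1 + 5 = 24

Answer: 24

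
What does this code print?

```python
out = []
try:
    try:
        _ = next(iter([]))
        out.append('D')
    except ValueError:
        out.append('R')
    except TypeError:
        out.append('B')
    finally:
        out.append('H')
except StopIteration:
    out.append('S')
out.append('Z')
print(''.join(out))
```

Execution trace: 'H' (finally) → 'S' (outer except StopIteration) → 'Z' (after the try/except). Output: HSZ

Answer: HSZ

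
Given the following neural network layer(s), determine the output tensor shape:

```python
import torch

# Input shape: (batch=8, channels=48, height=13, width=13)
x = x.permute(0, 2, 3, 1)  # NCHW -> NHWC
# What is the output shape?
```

Input: (8, 48, 13, 13) -> Output: (8, 13, 13, 48)

Answer: (8, 13, 13, 48)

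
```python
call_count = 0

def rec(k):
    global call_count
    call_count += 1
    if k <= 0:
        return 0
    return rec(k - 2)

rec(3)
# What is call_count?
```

Linear recursion stepping by 2: 3 calls from k=3 down to ≤0.

Answer: 3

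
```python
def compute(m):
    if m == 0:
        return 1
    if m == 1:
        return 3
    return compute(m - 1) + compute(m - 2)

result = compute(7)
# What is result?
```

Build up from base cases: compute(0)=1, compute(1)=3, compute(2)=4, compute(3)=7, compute(4)=11, compute(5)=18, compute(6)=29, ..., compute(7)=47

Answer: 47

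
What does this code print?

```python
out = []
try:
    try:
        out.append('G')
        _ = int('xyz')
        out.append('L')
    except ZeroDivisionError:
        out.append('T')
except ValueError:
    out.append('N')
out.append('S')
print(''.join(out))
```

Execution trace: 'G' (try body) → 'N' (outer except ValueError) → 'S' (after the try/except). Output: GNS

Answer: GNS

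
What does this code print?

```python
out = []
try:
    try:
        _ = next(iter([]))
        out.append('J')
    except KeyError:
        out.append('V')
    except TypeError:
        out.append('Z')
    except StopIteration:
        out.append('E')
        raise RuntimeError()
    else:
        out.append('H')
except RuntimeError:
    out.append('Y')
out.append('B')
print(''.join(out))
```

Execution trace: 'E' (inner except StopIteration) → 'Y' (outer except RuntimeError) → 'B' (after the try/except). Output: EYB

Answer: EYB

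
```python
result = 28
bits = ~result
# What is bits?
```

Trace:
`result = 28` → result = 28
`bits = ~result` → bits = -29
So bits = -29

Answer: -29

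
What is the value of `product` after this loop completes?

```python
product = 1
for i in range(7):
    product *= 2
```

2^7 = 128
`product` takes the values: 1 → 2 → 4 → 8 → 16 → 32 → 64 → 128

Answer: 128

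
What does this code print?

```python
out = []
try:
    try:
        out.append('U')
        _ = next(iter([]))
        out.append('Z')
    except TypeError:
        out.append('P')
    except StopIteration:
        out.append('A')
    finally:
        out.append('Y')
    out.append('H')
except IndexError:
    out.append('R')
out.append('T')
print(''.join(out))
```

Execution trace: 'U' (inner try body) → 'A' (inner except StopIteration) → 'Y' (inner finally) → 'H' (try body, no exception) → 'T' (after the try/except). Output: UAYHT

Answer: UAYHT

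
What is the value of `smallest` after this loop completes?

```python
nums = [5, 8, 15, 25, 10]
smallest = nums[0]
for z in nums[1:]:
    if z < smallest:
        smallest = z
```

Minimum of [5, 8, 15, 25, 10]
`smallest` takes the values: 5

Answer: 5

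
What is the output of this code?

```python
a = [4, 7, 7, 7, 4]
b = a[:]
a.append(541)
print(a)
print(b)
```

Key concept: slice [:] creates copy.
Step by step:
`a = [4, 7, 7, 7, 4]` → a = [4, 7, 7, 7, 4]
`b = a[:]` → b = [4, 7, 7, 7, 4]
`a.append(541)` → a = [4, 7, 7, 7, 4, 541]
`print(a)` → prints [4, 7, 7, 7, 4, 541]
`print(b)` → prints [4, 7, 7, 7, 4]

Answer:
[4, 7, 7, 7, 4, 541]
[4, 7, 7, 7, 4]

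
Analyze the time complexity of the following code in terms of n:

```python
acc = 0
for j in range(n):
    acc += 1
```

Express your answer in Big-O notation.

Each loop level contributes: n. Multiplying the contributions gives O(n).

Answer: O(n)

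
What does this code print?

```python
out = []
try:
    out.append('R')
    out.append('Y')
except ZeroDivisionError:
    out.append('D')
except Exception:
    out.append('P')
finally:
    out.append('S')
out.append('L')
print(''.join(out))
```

Execution trace: 'R' (try body) → 'Y' (try body, no exception) → 'S' (finally) → 'L' (after the try/except). Output: RYSL

Answer: RYSL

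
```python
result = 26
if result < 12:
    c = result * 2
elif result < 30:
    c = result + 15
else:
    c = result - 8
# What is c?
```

Trace:
`result = 26` → result = 26
`if result < 12: ...` → result < 12 is False, result < 30 is True → c = 41
So c = 41

Answer: 41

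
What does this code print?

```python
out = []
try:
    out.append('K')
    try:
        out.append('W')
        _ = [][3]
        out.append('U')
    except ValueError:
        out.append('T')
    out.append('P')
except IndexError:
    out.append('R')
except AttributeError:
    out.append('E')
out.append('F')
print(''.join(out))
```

Execution trace: 'K' (try body) → 'W' (inner try body) → 'R' (except IndexError) → 'F' (after the try/except). Output: KWRF

Answer: KWRF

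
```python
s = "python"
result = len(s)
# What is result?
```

Trace:
`s = "python"` → s = 'python'
`result = len(s)` → result = 6
So result = 6

Answer: 6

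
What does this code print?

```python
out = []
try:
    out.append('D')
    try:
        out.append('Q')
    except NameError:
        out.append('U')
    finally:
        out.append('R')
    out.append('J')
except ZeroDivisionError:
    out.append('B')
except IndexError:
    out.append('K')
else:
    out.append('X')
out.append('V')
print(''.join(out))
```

Execution trace: 'D' (try body) → 'Q' (inner try body, no exception) → 'R' (inner finally) → 'J' (try body, no exception) → 'X' (else) → 'V' (after the try/except). Output: DQRJXV

Answer: DQRJXV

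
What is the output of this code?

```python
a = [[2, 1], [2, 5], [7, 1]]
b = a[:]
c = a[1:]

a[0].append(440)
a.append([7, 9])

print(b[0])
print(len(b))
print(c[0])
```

Key concept: slice with nested mutation.
Step by step:
`a = [[2, 1], [2, 5], [7, 1]]` → a = [[2, 1], [2, 5], [7, 1]]
`b = a[:]` → b = [[2, 1], [2, 5], [7, 1]]
`c = a[1:]` → c = [[2, 5], [7, 1]]
`a[0].append(440)` → a = [[2, 1, 440], [2, 5], [7, 1]]; b = [[2, 1, 440], [2, 5], [7, 1]]
`a.append([7, 9])` → a = [[2, 1, 440], [2, 5], [7, 1], [7, 9]]
`print(b[0])` → prints [2, 1, 440]
`print(len(b))` → prints 3
`print(c[0])` → prints [2, 5]

Answer:
[2, 1, 440]
3
[2, 5]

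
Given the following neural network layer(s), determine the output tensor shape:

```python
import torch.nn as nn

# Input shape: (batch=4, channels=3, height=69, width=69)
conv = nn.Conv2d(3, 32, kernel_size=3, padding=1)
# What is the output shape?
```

Input: (4, 3, 69, 69) -> Output: (4, 32, 69, 69)

Answer: (4, 32, 69, 69)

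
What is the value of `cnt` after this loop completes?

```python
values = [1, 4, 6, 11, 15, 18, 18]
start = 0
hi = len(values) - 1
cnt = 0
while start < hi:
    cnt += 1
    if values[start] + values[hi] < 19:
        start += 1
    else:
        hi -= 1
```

Steps to find pair summing to 19
`cnt` takes the values: 0 → 1 → 2 → 3 → 4 → 5 → 6

Answer: 6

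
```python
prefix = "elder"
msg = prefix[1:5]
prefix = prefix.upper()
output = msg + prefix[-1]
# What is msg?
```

Trace:
`prefix = "elder"` → prefix = 'elder'
`msg = prefix[1:5]` → msg = 'lder'
`prefix = prefix.upper()` → prefix = 'ELDER'
`output = msg + prefix[-1]` → output = 'lderR'
So msg = 'lder'

Answer: 'lder'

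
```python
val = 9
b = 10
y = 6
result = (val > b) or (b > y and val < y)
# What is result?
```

Trace:
`val = 9` → val = 9
`b = 10` → b = 10
`y = 6` → y = 6
`result = (val > b) or (b > y and val < y)` → result = False
So result = False

Answer: False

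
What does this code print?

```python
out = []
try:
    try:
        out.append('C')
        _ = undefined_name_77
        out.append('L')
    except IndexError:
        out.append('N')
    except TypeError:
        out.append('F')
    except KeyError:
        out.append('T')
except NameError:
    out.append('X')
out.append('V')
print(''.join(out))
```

Execution trace: 'C' (try body) → 'X' (outer except NameError) → 'V' (after the try/except). Output: CXV

Answer: CXV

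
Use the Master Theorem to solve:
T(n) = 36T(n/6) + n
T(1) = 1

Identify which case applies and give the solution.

a=36, b=6, f(n)=n. log_6(36) = 2. Since c=1 < 2, Case 1 applies: T(n) = Θ(n^log_b(a)) = O(n^2).

Answer: O(n^2) - Case 1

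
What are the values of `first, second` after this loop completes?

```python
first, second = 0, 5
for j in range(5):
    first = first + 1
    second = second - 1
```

first goes 0→5, second goes 5→0
`first, second` takes the values: (0, 5) → (1, 5) → (1, 4) → (2, 4) → (2, 3) → (3, 3) → (3, 2) → (4, 2) → (4, 1) → (5, 1) → (5, 0)

Answer: 5, 0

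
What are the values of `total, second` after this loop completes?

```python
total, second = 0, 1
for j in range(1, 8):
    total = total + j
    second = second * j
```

Sum and factorial of 1 to 7
`total, second` takes the values: (0, 1) → (1, 1) → (3, 1) → (3, 2) → (6, 2) → (6, 6) → (10, 6) → (10, 24) → (15, 24) → (15, 120) → (21, 120) → (21, 720) → (28, 720) → (28, 5040)

Answer: 28, 5040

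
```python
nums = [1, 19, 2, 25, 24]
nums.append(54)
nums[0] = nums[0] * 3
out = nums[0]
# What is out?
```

Trace:
`nums = [1, 19, 2, 25, 24]` → nums = [1, 19, 2, 25, 24]
`nums.append(54)` → nums = [1, 19, 2, 25, 24, 54]
`nums[0] = nums[0] * 3` → nums = [3, 19, 2, 25, 24, 54]
`out = nums[0]` → out = 3
So out = 3

Answer: 3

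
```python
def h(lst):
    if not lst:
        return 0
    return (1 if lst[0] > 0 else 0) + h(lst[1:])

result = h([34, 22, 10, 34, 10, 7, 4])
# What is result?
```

Count of positive elements in [34, 22, 10, 34, 10, 7, 4] = 7

Answer: 7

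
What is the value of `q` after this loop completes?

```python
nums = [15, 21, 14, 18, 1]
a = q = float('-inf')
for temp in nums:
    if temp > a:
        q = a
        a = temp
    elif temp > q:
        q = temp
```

Second largest (with repeats) in [15, 21, 14, 18, 1]
`q` takes the values: -inf → 15 → 18

Answer: 18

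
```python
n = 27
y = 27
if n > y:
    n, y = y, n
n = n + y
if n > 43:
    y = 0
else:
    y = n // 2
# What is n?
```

Trace:
`n = 27` → n = 27
`y = 27` → y = 27
`if n > y: ...` → n > y is False → no variable changes
`n = n + y` → n = 54
`if n > 43: ...` → n > 43 is True → y = 0
So n = 54

Answer: 54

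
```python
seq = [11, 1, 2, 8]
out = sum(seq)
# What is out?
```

Trace:
`seq = [11, 1, 2, 8]` → seq = [11, 1, 2, 8]
`out = sum(seq)` → out = 22
So out = 22

Answer: 22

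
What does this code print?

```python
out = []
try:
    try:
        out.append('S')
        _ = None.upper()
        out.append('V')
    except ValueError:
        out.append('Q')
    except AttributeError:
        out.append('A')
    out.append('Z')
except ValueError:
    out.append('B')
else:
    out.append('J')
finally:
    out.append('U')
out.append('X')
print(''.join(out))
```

Execution trace: 'S' (inner try body) → 'A' (inner except AttributeError) → 'Z' (try body, no exception) → 'J' (else) → 'U' (finally) → 'X' (after the try/except). Output: SAZJUX

Answer: SAZJUX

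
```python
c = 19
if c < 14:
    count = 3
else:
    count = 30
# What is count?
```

Trace:
`c = 19` → c = 19
`if c < 14: ...` → c < 14 is False, take else branch → count = 30
So count = 30

Answer: 30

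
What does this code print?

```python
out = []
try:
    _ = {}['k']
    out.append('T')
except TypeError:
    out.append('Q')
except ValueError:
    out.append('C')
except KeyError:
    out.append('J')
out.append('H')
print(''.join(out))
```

Execution trace: 'J' (except KeyError) → 'H' (after the try/except). Output: JH

Answer: JH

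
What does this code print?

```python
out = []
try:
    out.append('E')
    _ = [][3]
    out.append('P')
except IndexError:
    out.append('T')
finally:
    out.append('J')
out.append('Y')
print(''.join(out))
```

Execution trace: 'E' (try body) → 'T' (except IndexError) → 'J' (finally) → 'Y' (after the try/except). Output: ETJY

Answer: ETJY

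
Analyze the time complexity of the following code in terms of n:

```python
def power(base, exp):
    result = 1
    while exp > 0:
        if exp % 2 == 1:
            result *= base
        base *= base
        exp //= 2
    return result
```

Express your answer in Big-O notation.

This is Exponentiation by squaring. Time complexity: O(log n).

Answer: O(log n)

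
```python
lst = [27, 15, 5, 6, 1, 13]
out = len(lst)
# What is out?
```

Trace:
`lst = [27, 15, 5, 6, 1, 13]` → lst = [27, 15, 5, 6, 1, 13]
`out = len(lst)` → out = 6
So out = 6

Answer: 6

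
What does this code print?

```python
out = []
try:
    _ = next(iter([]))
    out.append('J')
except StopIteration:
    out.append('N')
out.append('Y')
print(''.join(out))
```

Execution trace: 'N' (except StopIteration) → 'Y' (after the try/except). Output: NY

Answer: NY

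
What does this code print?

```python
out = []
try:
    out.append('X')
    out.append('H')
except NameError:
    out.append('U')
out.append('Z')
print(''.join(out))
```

Execution trace: 'X' (try body) → 'H' (try body, no exception) → 'Z' (after the try/except). Output: XHZ

Answer: XHZ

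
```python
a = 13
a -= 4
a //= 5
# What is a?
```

Trace:
`a = 13` → a = 13
`a -= 4` → a = 9
`a //= 5` → a = 1
So a = 1

Answer: 1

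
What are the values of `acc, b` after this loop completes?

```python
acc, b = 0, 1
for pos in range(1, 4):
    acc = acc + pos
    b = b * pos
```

Sum and factorial of 1 to 3
`acc, b` takes the values: (0, 1) → (1, 1) → (3, 1) → (3, 2) → (6, 2) → (6, 6)

Answer: 6, 6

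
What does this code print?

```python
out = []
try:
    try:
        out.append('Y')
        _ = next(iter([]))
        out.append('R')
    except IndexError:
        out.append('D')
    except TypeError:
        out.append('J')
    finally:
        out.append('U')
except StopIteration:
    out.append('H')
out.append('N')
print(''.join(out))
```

Execution trace: 'Y' (try body) → 'U' (finally) → 'H' (outer except StopIteration) → 'N' (after the try/except). Output: YUHN

Answer: YUHN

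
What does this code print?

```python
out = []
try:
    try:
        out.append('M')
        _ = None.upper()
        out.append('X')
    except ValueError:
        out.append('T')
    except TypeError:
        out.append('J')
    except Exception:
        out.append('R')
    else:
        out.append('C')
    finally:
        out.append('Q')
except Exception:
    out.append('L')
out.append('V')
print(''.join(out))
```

Execution trace: 'M' (inner try body) → 'R' (inner except Exception) → 'Q' (inner finally) → 'V' (after the try/except). Output: MRQV

Answer: MRQV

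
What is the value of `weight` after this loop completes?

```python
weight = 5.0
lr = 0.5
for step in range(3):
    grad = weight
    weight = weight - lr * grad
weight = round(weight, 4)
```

Gradient descent: w = 5.0 * (1 - 0.5)^3
`weight` takes the values: 5.0 → 2.5 → 1.25 → 0.625

Answer: 0.625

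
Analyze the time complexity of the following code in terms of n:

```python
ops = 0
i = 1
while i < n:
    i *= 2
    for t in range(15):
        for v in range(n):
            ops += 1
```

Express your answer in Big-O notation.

Each loop level contributes: log n × 1 × n. Multiplying the contributions gives O(n log n).

Answer: O(n log n)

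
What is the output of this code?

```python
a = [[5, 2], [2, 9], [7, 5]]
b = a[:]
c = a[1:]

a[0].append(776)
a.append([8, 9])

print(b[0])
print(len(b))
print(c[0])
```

Key concept: slice with nested mutation.
Step by step:
`a = [[5, 2], [2, 9], [7, 5]]` → a = [[5, 2], [2, 9], [7, 5]]
`b = a[:]` → b = [[5, 2], [2, 9], [7, 5]]
`c = a[1:]` → c = [[2, 9], [7, 5]]
`a[0].append(776)` → a = [[5, 2, 776], [2, 9], [7, 5]]; b = [[5, 2, 776], [2, 9], [7, 5]]
`a.append([8, 9])` → a = [[5, 2, 776], [2, 9], [7, 5], [8, 9]]
`print(b[0])` → prints [5, 2, 776]
`print(len(b))` → prints 3
`print(c[0])` → prints [2, 9]

Answer:
[5, 2, 776]
3
[2, 9]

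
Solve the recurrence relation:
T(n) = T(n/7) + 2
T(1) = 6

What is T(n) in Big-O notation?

Each step divides n by 7 and adds 2. After log_7(n) steps we reach T(1)=6. So T(n) = 2·log_7(n) + 6 = O(log n).

Answer: O(log n)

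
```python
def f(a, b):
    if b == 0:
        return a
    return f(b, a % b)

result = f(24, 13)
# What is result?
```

f(24, 13) -> f(13, 11) -> f(11, 2) -> f(2, 1) -> f(1, 0) -> 1

Answer: 1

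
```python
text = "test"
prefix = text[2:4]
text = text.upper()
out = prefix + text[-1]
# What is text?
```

Trace:
`text = "test"` → text = 'test'
`prefix = text[2:4]` → prefix = 'st'
`text = text.upper()` → text = 'TEST'
`out = prefix + text[-1]` → out = 'stT'
So text = 'TEST'

Answer: 'TEST'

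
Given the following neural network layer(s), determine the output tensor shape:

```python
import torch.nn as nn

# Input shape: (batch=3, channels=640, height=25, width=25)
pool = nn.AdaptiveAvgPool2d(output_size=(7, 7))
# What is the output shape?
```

Input: (3, 640, 25, 25) -> Output: (3, 640, 7, 7)

Answer: (3, 640, 7, 7)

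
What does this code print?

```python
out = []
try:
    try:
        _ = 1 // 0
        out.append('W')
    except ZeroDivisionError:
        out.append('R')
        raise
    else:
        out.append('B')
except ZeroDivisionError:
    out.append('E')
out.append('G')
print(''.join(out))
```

Execution trace: 'R' (inner except ZeroDivisionError) → 'E' (outer except ZeroDivisionError) → 'G' (after the try/except). Output: REG

Answer: REG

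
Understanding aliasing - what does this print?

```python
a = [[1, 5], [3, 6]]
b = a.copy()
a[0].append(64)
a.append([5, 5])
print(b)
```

Key concept: shallow copy with nested lists.
Step by step:
`a = [[1, 5], [3, 6]]` → a = [[1, 5], [3, 6]]
`b = a.copy()` → b = [[1, 5], [3, 6]]
`a[0].append(64)` → a = [[1, 5, 64], [3, 6]]; b = [[1, 5, 64], [3, 6]]
`a.append([5, 5])` → a = [[1, 5, 64], [3, 6], [5, 5]]
`print(b)` → prints [[1, 5, 64], [3, 6]]

Answer: [[1, 5, 64], [3, 6]]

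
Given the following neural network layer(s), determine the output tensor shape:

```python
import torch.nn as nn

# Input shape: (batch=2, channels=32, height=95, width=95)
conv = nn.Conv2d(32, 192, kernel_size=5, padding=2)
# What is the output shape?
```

Input: (2, 32, 95, 95) -> Output: (2, 192, 95, 95)

Answer: (2, 192, 95, 95)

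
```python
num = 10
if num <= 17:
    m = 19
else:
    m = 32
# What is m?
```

Trace:
`num = 10` → num = 10
`if num <= 17: ...` → num <= 17 is True → m = 19
So m = 19

Answer: 19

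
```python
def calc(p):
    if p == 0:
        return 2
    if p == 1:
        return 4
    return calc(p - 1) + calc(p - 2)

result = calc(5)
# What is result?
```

Build up from base cases: calc(0)=2, calc(1)=4, calc(2)=6, calc(3)=10, calc(4)=16, calc(5)=26

Answer: 26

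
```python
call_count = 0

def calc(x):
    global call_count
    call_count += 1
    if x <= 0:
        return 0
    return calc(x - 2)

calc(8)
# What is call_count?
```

Linear recursion stepping by 2: 5 calls from x=8 down to ≤0.

Answer: 5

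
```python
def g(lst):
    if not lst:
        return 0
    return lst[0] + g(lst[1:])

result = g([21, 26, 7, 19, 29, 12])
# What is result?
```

21 + 26 + 7 + 19 + 29 + 12 + 0 = 114

Answer: 114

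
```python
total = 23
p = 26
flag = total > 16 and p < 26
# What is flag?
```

Trace:
`total = 23` → total = 23
`p = 26` → p = 26
`flag = total > 16 and p < 26` → flag = False
So flag = False

Answer: False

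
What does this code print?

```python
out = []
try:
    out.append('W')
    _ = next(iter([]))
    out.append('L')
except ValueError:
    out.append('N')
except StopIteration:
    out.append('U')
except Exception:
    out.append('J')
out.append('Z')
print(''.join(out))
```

Execution trace: 'W' (try body) → 'U' (except StopIteration) → 'Z' (after the try/except). Output: WUZ

Answer: WUZ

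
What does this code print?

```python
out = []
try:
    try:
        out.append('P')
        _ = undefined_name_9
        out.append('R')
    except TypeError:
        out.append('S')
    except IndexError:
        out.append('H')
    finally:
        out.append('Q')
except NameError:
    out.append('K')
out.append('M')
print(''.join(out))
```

Execution trace: 'P' (try body) → 'Q' (finally) → 'K' (outer except NameError) → 'M' (after the try/except). Output: PQKM

Answer: PQKM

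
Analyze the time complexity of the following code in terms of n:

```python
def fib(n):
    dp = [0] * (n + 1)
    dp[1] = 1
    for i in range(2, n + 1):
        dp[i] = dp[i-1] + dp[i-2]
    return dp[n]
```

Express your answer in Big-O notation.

This is Dynamic programming Fibonacci. Time complexity: O(n).

Answer: O(n)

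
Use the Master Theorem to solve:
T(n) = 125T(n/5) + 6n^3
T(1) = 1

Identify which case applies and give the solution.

a=125, b=5, f(n)=6n^3. log_5(125) = 3. Since c=3 = 3, Case 2 applies: T(n) = Θ(n^log_b(a) · log n) = O(n^3 log n).

Answer: O(n^3 log n) - Case 2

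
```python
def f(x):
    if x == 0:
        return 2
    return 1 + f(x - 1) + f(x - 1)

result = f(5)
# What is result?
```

f(x) = 1 + 2·f(x-1), f(0)=2. Closed form: (2+1)·2^5 - 1 = 95.

Answer: 95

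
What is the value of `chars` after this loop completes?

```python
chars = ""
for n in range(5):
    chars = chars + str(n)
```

Concatenate digits 0 to 4
`chars` takes the values: "" → "0" → "01" → "012" → "0123" → "01234"

Answer: "01234"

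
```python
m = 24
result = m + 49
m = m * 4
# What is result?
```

Trace:
`m = 24` → m = 24
`result = m + 49` → result = 73
`m = m * 4` → m = 96
So result = 73

Answer: 73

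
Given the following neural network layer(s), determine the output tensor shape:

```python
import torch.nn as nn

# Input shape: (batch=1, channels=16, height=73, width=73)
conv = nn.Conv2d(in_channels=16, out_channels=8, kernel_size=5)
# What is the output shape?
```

Input: (1, 16, 73, 73) -> Output: (1, 8, 69, 69)

Answer: (1, 8, 69, 69)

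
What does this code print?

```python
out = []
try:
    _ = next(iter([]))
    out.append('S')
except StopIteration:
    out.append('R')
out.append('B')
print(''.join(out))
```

Execution trace: 'R' (except StopIteration) → 'B' (after the try/except). Output: RB

Answer: RB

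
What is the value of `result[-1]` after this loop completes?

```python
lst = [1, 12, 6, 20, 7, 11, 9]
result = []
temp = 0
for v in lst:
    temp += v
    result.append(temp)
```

Cumulative sum ends at 66
`result` takes the values: [] → [1] → [1, 13] → [1, 13, 19] → [1, 13, 19, 39] → [1, 13, 19, 39, 46] → [1, 13, 19, 39, 46, 57] → [1, 13, 19, 39, 46, 57, 66]
So `result[-1]` = 66

Answer: 66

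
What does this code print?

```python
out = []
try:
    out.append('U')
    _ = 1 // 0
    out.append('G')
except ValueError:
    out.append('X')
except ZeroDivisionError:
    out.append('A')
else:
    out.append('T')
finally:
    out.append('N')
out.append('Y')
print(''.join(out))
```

Execution trace: 'U' (try body) → 'A' (except ZeroDivisionError) → 'N' (finally) → 'Y' (after the try/except). Output: UANY

Answer: UANY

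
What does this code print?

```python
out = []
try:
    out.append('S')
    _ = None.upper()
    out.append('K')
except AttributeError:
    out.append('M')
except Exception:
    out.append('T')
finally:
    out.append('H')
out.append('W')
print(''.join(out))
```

Execution trace: 'S' (try body) → 'M' (except AttributeError) → 'H' (finally) → 'W' (after the try/except). Output: SMHW

Answer: SMHW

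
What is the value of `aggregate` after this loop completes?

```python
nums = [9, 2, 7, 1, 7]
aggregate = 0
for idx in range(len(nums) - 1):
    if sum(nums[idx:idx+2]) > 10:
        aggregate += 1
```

Count windows with sum > 10
`aggregate` takes the values: 0 → 1

Answer: 1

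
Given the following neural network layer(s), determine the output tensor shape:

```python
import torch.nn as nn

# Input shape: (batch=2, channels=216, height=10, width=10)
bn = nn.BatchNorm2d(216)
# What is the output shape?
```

Input: (2, 216, 10, 10) -> Output: (2, 216, 10, 10)

Answer: (2, 216, 10, 10)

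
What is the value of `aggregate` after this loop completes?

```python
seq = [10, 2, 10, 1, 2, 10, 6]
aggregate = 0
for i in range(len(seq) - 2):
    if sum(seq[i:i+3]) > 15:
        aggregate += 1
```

Count windows with sum > 15
`aggregate` takes the values: 0 → 1 → 2

Answer: 2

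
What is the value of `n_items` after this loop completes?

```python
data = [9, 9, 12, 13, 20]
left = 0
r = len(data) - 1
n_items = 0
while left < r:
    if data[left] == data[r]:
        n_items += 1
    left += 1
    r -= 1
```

Count matching pairs from ends
`n_items` takes the values: 0

Answer: 0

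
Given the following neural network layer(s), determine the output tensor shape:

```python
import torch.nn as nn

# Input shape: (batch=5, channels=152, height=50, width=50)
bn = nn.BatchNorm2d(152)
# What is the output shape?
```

Input: (5, 152, 50, 50) -> Output: (5, 152, 50, 50)

Answer: (5, 152, 50, 50)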